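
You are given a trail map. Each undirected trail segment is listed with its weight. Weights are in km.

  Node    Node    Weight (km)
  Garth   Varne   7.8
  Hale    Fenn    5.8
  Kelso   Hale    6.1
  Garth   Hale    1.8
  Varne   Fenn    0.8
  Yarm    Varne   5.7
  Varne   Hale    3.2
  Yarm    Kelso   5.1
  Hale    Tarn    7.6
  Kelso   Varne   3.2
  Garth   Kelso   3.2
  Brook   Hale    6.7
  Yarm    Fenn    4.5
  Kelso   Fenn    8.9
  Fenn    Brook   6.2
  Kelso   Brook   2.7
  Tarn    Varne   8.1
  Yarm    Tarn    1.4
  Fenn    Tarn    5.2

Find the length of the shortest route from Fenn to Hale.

Settle nodes by increasing distance from Fenn:
Fenn: 0
Varne: 0.8  (via Fenn)
Kelso: 4  (via Varne)
Hale: 4  (via Varne)
Shortest route: Fenn–Varne–Hale = 4 km.

4 km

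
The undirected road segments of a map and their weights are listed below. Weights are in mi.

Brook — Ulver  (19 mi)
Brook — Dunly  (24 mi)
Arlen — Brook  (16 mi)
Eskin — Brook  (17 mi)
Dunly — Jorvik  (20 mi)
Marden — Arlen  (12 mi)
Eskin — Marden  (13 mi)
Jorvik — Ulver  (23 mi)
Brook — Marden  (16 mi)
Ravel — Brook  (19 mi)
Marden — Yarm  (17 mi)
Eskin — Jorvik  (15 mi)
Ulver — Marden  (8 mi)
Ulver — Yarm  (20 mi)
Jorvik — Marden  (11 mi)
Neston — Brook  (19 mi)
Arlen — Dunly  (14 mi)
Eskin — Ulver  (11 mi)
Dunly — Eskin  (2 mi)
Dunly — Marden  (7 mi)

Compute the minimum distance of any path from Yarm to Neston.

Settle nodes by increasing distance from Yarm:
Yarm: 0
Marden: 17  (via Yarm)
Ulver: 20  (via Yarm)
Dunly: 24  (via Marden)
Eskin: 26  (via Dunly)
Jorvik: 28  (via Marden)
Arlen: 29  (via Marden)
Brook: 33  (via Marden)
Ravel: 52  (via Brook)
Neston: 52  (via Brook)
Shortest route: Yarm → Marden → Brook → Neston = 52 mi.

52 mi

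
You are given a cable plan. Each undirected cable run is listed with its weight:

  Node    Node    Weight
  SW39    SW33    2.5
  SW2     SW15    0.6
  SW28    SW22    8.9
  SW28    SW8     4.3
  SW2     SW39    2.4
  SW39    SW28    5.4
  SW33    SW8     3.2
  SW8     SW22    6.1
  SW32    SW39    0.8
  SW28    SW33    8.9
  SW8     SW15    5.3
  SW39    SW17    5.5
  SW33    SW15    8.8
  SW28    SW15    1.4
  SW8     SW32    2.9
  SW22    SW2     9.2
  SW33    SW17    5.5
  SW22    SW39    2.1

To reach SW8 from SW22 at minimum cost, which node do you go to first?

SW39

Enumerating some paths:
SW22 → SW39 → SW2 → SW15 → SW8: 2.1+2.4+0.6+5.3 = 10.4
SW22 → SW8: 6.1 = 6.1
SW22 → SW39 → SW32 → SW8: 2.1+0.8+2.9 = 5.8
SW22 → SW39 → SW33 → SW8: 2.1+2.5+3.2 = 7.8
The minimum is 5.8 via SW22 → SW39 → SW32 → SW8.
So from SW22 the first move is to SW39.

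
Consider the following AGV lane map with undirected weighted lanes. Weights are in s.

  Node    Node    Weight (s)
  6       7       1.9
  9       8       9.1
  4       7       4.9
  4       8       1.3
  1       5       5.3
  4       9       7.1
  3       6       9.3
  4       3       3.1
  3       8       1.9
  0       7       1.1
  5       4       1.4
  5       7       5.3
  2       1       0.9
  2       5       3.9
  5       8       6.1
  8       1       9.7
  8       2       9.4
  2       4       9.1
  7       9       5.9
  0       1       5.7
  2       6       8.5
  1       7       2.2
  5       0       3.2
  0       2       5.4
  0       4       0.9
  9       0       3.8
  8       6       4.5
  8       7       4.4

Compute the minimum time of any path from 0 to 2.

Shortest distances from 0:
0: 0
4: 0.9  (via 0)
7: 1.1  (via 0)
8: 2.2  (via 4)
5: 2.3  (via 4)
6: 3  (via 7)
1: 3.3  (via 7)
9: 3.8  (via 0)
3: 4  (via 4)
2: 4.2  (via 1)
Shortest route: 0 → 7 → 1 → 2 = 4.2 s.

4.2 s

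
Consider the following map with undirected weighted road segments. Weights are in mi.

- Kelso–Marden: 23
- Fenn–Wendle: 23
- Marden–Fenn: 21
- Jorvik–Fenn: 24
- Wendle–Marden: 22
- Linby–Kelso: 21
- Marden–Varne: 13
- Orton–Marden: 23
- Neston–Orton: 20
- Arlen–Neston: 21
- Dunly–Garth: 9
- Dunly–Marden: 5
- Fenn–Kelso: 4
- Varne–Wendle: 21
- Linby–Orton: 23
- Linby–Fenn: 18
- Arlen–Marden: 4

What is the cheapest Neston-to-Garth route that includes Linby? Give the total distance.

Shortest Neston→Linby: Neston → Orton → Linby = 43
Shortest Linby→Garth: Linby → Fenn → Marden → Dunly → Garth = 53
Total via Linby: 43 + 53 = 96 mi.

96 mi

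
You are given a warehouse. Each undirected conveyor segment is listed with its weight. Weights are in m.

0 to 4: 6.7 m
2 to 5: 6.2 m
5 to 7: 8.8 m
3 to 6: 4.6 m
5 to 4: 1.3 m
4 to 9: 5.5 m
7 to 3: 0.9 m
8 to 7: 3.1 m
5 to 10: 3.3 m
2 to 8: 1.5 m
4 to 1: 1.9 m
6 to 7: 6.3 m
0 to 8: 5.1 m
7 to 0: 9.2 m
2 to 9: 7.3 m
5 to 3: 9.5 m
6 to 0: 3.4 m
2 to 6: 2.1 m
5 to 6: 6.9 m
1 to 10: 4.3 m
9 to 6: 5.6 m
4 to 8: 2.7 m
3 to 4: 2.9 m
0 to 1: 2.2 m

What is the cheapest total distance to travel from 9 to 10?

Shortest distances from 9:
9: 0
4: 5.5  (via 9)
6: 5.6  (via 9)
5: 6.8  (via 4)
2: 7.3  (via 9)
1: 7.4  (via 4)
8: 8.2  (via 4)
3: 8.4  (via 4)
0: 9  (via 6)
7: 9.3  (via 3)
10: 10.1  (via 5)
Shortest route: 9 → 4 → 5 → 10 = 10.1 m.

10.1 m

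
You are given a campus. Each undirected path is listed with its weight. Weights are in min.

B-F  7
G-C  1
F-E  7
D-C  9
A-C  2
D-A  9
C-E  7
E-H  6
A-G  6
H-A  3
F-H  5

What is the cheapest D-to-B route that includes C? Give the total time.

26 min

Shortest D→C: D → C = 9
Best C to B: C → A → H → F → B costing 17
Total via C: 9 + 17 = 26 min.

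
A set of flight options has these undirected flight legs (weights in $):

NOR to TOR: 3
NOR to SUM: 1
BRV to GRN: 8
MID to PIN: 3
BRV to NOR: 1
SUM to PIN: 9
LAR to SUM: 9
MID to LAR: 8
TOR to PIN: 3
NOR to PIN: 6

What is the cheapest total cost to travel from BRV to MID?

$10

Running Dijkstra from BRV:
BRV: 0
NOR: 1  (via BRV)
SUM: 2  (via NOR)
TOR: 4  (via NOR)
PIN: 7  (via NOR)
GRN: 8  (via BRV)
MID: 10  (via PIN)
Shortest route: BRV–NOR–PIN–MID = $10.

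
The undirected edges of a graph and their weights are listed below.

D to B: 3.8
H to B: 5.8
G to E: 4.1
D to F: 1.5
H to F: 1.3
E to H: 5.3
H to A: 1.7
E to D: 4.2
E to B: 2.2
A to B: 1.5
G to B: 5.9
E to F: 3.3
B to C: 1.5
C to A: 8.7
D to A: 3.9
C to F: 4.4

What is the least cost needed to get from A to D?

3.9

Compare a few routes:
A - H - F - D: 1.7+1.3+1.5 = 4.5
A - B - D: 1.5+3.8 = 5.3
A - D: 3.9 = 3.9
Cheapest is A - D at 3.9.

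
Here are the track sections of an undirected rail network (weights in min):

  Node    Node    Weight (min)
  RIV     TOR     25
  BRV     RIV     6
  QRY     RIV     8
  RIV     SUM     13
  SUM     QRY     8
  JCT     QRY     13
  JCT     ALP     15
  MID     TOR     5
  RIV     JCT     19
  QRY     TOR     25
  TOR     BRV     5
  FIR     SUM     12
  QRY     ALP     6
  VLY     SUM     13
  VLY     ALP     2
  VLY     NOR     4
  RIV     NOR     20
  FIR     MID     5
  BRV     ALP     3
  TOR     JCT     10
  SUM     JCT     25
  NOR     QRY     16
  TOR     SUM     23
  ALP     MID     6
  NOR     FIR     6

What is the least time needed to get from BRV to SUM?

Shortest distances from BRV:
BRV: 0
ALP: 3  (via BRV)
TOR: 5  (via BRV)
VLY: 5  (via ALP)
RIV: 6  (via BRV)
MID: 9  (via ALP)
NOR: 9  (via VLY)
QRY: 9  (via ALP)
FIR: 14  (via MID)
JCT: 15  (via TOR)
SUM: 17  (via QRY)
Shortest route: BRV–ALP–QRY–SUM = 17 min.

17 min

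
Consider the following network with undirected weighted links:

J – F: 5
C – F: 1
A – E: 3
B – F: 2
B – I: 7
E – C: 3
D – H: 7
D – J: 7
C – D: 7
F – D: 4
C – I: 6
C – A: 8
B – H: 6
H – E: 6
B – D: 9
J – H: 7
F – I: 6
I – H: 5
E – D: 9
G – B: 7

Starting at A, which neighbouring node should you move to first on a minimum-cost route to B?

Compare a few routes:
A → E → C → F → B: 3+3+1+2 = 9
A → E → H → B: 3+6+6 = 15
A → C → F → B: 8+1+2 = 11
The minimum is 9 via A → E → C → F → B.
So from A the first move is to E.

E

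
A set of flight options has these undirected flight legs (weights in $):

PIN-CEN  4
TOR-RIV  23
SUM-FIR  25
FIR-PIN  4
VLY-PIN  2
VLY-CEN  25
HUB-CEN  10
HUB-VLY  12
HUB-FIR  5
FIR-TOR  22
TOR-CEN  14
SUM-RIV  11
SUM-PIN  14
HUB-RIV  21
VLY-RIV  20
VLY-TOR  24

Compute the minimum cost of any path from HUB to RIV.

$21

Running Dijkstra from HUB:
HUB: 0
FIR: 5  (via HUB)
PIN: 9  (via FIR)
CEN: 10  (via HUB)
VLY: 11  (via PIN)
RIV: 21  (via HUB)
Shortest route: HUB → RIV = $21.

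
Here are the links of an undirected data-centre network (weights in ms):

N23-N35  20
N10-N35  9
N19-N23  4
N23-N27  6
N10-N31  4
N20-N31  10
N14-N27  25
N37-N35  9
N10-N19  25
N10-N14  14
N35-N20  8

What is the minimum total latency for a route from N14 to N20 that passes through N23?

Best N14 to N23: N14–N27–N23 costing 31
Shortest N23→N20: N23–N35–N20 = 28
Total via N23: 31 + 28 = 59 ms.

59 ms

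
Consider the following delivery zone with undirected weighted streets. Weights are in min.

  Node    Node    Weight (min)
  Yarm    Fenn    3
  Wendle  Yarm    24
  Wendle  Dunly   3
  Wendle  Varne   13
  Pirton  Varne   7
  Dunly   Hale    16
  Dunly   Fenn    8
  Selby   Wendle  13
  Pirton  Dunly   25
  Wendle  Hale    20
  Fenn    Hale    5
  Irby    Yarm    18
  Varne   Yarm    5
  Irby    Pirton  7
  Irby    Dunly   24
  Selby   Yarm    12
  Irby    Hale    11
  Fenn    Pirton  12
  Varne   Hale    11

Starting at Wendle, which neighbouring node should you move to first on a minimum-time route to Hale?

Dunly

Candidate routes:
Wendle - Dunly - Fenn - Hale: 3+8+5 = 16
Wendle - Dunly - Hale: 3+16 = 19
The minimum is 16 min via Wendle - Dunly - Fenn - Hale.
So from Wendle the first move is to Dunly.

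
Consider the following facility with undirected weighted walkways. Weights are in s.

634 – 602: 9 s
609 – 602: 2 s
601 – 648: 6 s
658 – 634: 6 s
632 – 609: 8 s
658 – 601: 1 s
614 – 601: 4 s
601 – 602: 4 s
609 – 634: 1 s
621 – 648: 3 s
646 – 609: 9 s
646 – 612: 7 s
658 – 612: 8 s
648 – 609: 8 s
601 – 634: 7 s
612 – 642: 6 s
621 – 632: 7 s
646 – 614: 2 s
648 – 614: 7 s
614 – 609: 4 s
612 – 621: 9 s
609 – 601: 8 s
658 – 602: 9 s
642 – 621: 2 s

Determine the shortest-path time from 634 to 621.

12 s

Running Dijkstra from 634:
634: 0
609: 1  (via 634)
602: 3  (via 609)
614: 5  (via 609)
658: 6  (via 634)
601: 7  (via 634)
646: 7  (via 614)
632: 9  (via 609)
648: 9  (via 609)
621: 12  (via 648)
Shortest route: 634 → 609 → 648 → 621 = 12 s.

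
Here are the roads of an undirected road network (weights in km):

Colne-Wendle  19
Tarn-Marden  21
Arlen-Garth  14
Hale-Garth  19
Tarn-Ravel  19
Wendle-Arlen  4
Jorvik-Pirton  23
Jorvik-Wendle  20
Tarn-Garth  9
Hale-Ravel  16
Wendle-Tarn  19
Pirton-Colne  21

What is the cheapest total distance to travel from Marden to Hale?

49 km

Candidate routes:
Marden → Tarn → Ravel → Hale: 21+19+16 = 56
Marden → Tarn → Garth → Hale: 21+9+19 = 49
Cheapest is Marden → Tarn → Garth → Hale at 49 km.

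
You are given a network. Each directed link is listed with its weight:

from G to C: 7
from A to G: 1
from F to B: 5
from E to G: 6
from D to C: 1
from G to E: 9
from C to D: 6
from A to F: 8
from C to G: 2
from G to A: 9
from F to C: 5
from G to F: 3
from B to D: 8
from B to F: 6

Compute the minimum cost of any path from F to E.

Compare a few routes:
F - B - D - C - G - E: 5+8+1+2+9 = 25
F - C - G - E: 5+2+9 = 16
The minimum is 16 via F - C - G - E.

16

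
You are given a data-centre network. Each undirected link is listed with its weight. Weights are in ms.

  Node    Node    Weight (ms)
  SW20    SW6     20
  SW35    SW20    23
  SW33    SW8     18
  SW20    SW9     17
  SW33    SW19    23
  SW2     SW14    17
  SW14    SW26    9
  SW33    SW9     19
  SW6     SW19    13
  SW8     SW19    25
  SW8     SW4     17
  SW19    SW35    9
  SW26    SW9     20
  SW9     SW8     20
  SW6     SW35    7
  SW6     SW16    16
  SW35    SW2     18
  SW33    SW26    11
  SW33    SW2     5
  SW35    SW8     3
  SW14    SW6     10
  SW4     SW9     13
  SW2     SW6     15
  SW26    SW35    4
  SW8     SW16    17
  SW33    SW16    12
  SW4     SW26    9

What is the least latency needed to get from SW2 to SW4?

25 ms

Enumerating some paths:
SW2 → SW6 → SW35 → SW26 → SW4: 15+7+4+9 = 35
SW2 → SW14 → SW26 → SW4: 17+9+9 = 35
SW2 → SW35 → SW26 → SW4: 18+4+9 = 31
SW2 → SW33 → SW26 → SW4: 5+11+9 = 25
The minimum is 25 ms via SW2 → SW33 → SW26 → SW4.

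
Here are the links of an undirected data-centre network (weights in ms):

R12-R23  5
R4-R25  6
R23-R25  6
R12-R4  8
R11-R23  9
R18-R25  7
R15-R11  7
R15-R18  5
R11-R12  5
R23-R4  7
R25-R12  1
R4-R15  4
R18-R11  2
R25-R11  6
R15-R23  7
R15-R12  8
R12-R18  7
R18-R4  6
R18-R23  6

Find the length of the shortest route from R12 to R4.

7 ms

Enumerating some paths:
R12–R25–R4: 1+6 = 7
R12–R23–R4: 5+7 = 12
R12–R4: 8 = 8
Cheapest is R12–R25–R4 at 7 ms.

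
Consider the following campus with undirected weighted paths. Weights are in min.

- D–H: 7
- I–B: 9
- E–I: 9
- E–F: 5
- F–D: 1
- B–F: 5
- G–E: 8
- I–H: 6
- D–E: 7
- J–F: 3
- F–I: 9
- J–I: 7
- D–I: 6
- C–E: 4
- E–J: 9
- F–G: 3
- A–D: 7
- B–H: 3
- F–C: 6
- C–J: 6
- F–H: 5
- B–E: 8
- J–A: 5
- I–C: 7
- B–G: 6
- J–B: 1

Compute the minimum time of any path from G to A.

11 min

Running Dijkstra from G:
G: 0
F: 3  (via G)
D: 4  (via F)
B: 6  (via G)
J: 6  (via F)
E: 8  (via G)
H: 8  (via F)
C: 9  (via F)
I: 10  (via D)
A: 11  (via D)
Shortest route: G → F → D → A = 11 min.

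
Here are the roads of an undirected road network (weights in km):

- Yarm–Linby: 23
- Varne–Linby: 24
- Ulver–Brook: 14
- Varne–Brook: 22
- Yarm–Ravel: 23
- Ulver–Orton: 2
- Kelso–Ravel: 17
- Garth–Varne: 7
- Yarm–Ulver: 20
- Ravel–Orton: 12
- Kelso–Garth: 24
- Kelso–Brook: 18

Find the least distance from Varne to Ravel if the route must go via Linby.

Shortest Varne→Linby: Varne–Linby = 24
Best Linby to Ravel: Linby–Yarm–Ravel costing 46
Total via Linby: 24 + 46 = 70 km.

70 km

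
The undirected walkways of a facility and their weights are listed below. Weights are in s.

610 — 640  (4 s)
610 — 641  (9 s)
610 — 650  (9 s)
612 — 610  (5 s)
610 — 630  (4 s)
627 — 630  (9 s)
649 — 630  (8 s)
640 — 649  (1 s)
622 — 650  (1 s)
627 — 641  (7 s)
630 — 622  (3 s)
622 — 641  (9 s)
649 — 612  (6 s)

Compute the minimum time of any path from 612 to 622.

Shortest distances from 612:
612: 0
610: 5  (via 612)
649: 6  (via 612)
640: 7  (via 649)
630: 9  (via 610)
622: 12  (via 630)
Shortest route: 612–610–630–622 = 12 s.

12 s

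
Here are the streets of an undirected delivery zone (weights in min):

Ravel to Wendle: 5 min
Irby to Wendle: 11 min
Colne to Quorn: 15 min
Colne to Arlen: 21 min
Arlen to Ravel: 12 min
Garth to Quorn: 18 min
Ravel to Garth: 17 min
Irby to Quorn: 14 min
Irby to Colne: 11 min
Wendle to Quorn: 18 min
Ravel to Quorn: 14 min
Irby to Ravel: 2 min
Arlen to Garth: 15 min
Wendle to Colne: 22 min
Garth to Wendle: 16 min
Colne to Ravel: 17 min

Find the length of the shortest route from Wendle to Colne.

18 min

Enumerating some paths:
Wendle → Ravel → Colne: 5+17 = 22
Wendle → Ravel → Irby → Colne: 5+2+11 = 18
The minimum is 18 min via Wendle → Ravel → Irby → Colne.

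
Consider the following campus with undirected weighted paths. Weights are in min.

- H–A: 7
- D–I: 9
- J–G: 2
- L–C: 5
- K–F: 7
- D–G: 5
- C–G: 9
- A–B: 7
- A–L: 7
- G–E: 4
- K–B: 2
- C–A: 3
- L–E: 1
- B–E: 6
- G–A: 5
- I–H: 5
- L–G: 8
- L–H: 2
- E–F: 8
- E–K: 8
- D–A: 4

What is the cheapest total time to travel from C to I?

12 min

Settle nodes by increasing distance from C:
C: 0
A: 3  (via C)
L: 5  (via C)
E: 6  (via L)
D: 7  (via A)
H: 7  (via L)
G: 8  (via A)
B: 10  (via A)
J: 10  (via G)
I: 12  (via H)
Shortest route: C → L → H → I = 12 min.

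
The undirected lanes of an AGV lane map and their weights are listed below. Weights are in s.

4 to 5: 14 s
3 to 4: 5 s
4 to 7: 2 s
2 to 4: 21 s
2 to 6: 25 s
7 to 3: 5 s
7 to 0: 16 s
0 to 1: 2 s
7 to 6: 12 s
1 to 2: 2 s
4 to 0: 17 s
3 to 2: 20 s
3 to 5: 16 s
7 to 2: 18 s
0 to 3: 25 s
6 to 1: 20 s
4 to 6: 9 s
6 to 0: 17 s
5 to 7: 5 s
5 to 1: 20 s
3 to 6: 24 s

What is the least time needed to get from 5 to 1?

20 s

Candidate routes:
5 - 7 - 0 - 1: 5+16+2 = 23
5 - 7 - 2 - 1: 5+18+2 = 25
5 - 1: 20 = 20
Cheapest is 5 - 1 at 20 s.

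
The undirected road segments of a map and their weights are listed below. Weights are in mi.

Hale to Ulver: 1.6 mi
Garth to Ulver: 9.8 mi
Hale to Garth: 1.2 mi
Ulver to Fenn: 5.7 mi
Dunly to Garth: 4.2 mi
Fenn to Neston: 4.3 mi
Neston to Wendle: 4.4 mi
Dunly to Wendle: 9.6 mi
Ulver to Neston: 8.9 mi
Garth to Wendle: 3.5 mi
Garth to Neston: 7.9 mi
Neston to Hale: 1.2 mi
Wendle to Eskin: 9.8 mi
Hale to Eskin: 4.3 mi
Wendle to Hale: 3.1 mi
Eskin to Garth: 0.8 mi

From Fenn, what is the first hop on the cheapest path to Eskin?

Neston

Candidate routes:
Fenn - Neston - Hale - Garth - Eskin: 4.3+1.2+1.2+0.8 = 7.5
Fenn - Neston - Hale - Eskin: 4.3+1.2+4.3 = 9.8
Fenn - Ulver - Hale - Garth - Eskin: 5.7+1.6+1.2+0.8 = 9.3
The minimum is 7.5 mi via Fenn - Neston - Hale - Garth - Eskin.
So from Fenn the first move is to Neston.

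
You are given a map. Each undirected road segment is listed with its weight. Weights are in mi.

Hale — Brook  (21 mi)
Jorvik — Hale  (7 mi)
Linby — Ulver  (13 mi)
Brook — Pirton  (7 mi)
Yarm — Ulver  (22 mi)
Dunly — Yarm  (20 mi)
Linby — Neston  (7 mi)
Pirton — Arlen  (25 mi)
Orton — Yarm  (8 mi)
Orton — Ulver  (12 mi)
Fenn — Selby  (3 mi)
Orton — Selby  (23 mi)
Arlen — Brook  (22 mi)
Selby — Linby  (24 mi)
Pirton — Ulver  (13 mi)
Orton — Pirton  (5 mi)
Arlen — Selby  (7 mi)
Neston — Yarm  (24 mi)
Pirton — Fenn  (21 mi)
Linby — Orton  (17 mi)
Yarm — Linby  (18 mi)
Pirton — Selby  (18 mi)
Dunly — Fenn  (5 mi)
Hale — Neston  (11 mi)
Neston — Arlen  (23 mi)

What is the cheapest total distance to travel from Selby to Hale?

41 mi

Shortest distances from Selby:
Selby: 0
Fenn: 3  (via Selby)
Arlen: 7  (via Selby)
Dunly: 8  (via Fenn)
Pirton: 18  (via Selby)
Orton: 23  (via Selby)
Linby: 24  (via Selby)
Brook: 25  (via Pirton)
Yarm: 28  (via Dunly)
Neston: 30  (via Arlen)
Ulver: 31  (via Pirton)
Hale: 41  (via Neston)
Shortest route: Selby–Arlen–Neston–Hale = 41 mi.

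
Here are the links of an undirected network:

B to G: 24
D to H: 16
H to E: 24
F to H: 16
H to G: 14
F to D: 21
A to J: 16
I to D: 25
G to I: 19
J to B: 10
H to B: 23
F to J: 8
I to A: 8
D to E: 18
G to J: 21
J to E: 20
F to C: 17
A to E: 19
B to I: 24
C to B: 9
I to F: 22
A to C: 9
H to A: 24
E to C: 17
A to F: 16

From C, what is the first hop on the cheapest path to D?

E

Candidate routes:
C–F–D: 17+21 = 38
C–E–D: 17+18 = 35
C–A–F–D: 9+16+21 = 46
C–A–I–D: 9+8+25 = 42
Cheapest is C–E–D at 35.
So from C the first move is to E.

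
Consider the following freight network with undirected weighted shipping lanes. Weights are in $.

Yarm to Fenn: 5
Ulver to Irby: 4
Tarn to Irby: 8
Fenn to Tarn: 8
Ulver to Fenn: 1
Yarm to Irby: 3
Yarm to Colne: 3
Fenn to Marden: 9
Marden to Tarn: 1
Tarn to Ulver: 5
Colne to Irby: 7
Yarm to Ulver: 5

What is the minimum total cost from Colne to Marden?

$14

Candidate routes:
Colne–Yarm–Irby–Tarn–Marden: 3+3+8+1 = 15
Colne–Yarm–Ulver–Tarn–Marden: 3+5+5+1 = 14
Colne–Yarm–Fenn–Ulver–Tarn–Marden: 3+5+1+5+1 = 15
Cheapest is Colne–Yarm–Ulver–Tarn–Marden at $14.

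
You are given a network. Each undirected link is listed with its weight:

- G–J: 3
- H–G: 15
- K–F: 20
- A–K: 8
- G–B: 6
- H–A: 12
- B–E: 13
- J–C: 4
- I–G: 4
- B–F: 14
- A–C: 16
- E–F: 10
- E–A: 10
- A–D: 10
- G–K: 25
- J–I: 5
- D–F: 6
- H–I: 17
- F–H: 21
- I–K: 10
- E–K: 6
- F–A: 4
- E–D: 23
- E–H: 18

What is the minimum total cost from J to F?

23

Settle nodes by increasing distance from J:
J: 0
G: 3  (via J)
C: 4  (via J)
I: 5  (via J)
B: 9  (via G)
K: 15  (via I)
H: 18  (via G)
A: 20  (via C)
E: 21  (via K)
F: 23  (via B)
Shortest route: J–G–B–F = 23.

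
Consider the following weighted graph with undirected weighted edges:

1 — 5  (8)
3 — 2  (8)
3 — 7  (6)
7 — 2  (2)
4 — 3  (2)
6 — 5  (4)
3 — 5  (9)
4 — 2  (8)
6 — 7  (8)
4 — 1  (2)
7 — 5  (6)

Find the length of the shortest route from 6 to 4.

14

Candidate routes:
6 → 5 → 3 → 4: 4+9+2 = 15
6 → 7 → 3 → 4: 8+6+2 = 16
6 → 5 → 1 → 4: 4+8+2 = 14
The minimum is 14 via 6 → 5 → 1 → 4.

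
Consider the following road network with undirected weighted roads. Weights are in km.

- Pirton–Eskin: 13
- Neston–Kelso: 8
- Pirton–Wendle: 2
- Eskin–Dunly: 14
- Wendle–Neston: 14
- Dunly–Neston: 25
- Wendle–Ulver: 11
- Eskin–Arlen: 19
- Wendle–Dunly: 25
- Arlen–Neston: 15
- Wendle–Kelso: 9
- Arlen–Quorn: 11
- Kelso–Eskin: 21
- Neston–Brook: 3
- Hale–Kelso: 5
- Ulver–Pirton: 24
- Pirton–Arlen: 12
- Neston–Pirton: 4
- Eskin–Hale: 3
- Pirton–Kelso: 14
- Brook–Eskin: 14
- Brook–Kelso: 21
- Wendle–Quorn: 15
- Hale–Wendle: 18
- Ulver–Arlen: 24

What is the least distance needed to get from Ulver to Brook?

Candidate routes:
Ulver - Wendle - Neston - Brook: 11+14+3 = 28
Ulver - Wendle - Pirton - Neston - Brook: 11+2+4+3 = 20
Cheapest is Ulver - Wendle - Pirton - Neston - Brook at 20 km.

20 km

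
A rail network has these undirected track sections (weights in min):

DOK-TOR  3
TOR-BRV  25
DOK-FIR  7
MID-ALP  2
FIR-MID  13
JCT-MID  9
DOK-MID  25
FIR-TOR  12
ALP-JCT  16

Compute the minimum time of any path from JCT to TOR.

32 min

Settle nodes by increasing distance from JCT:
JCT: 0
MID: 9  (via JCT)
ALP: 11  (via MID)
FIR: 22  (via MID)
DOK: 29  (via FIR)
TOR: 32  (via DOK)
Shortest route: JCT–MID–FIR–DOK–TOR = 32 min.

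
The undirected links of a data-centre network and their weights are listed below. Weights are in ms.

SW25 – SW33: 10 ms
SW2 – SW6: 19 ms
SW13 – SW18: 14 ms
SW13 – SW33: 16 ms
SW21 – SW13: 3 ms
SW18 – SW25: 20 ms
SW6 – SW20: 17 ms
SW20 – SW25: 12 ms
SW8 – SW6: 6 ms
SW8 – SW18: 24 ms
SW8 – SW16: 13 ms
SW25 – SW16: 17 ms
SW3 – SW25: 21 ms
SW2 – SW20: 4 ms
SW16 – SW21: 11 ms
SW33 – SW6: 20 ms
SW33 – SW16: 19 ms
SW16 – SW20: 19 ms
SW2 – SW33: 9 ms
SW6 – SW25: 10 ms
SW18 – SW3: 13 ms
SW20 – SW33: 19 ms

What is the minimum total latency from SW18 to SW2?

36 ms

Shortest distances from SW18:
SW18: 0
SW3: 13  (via SW18)
SW13: 14  (via SW18)
SW21: 17  (via SW13)
SW25: 20  (via SW18)
SW8: 24  (via SW18)
SW16: 28  (via SW21)
SW6: 30  (via SW25)
SW33: 30  (via SW13)
SW20: 32  (via SW25)
SW2: 36  (via SW20)
Shortest route: SW18 → SW25 → SW20 → SW2 = 36 ms.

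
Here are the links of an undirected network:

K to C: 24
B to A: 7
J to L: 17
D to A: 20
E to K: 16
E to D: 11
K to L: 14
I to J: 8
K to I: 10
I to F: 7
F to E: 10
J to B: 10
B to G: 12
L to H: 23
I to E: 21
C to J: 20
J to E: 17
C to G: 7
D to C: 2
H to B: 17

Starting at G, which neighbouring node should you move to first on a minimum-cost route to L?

Compare a few routes:
G → C → J → L: 7+20+17 = 44
G → B → J → L: 12+10+17 = 39
G → C → K → L: 7+24+14 = 45
G → C → D → E → K → L: 7+2+11+16+14 = 50
The minimum is 39 via G → B → J → L.
So from G the first move is to B.

B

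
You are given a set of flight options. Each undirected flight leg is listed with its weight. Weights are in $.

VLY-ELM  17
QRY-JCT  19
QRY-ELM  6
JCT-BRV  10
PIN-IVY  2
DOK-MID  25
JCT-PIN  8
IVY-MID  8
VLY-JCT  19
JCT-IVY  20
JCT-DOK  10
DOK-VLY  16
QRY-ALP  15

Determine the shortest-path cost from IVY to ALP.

Candidate routes:
IVY - PIN - JCT - QRY - ALP: 2+8+19+15 = 44
IVY - JCT - QRY - ALP: 20+19+15 = 54
IVY - PIN - JCT - VLY - ELM - QRY - ALP: 2+8+19+17+6+15 = 67
Cheapest is IVY - PIN - JCT - QRY - ALP at $44.

$44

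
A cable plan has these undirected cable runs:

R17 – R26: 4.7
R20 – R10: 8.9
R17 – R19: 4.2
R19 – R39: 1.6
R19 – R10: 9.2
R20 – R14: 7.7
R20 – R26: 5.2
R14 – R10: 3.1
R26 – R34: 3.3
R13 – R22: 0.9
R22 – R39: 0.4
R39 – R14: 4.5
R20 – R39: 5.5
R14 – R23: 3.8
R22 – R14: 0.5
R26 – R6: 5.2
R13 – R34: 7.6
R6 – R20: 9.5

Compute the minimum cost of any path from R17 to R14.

6.7

Enumerating some paths:
R17 → R26 → R20 → R39 → R22 → R14: 4.7+5.2+5.5+0.4+0.5 = 16.3
R17 → R19 → R39 → R22 → R14: 4.2+1.6+0.4+0.5 = 6.7
R17 → R19 → R39 → R14: 4.2+1.6+4.5 = 10.3
R17 → R19 → R10 → R14: 4.2+9.2+3.1 = 16.5
The minimum is 6.7 via R17 → R19 → R39 → R22 → R14.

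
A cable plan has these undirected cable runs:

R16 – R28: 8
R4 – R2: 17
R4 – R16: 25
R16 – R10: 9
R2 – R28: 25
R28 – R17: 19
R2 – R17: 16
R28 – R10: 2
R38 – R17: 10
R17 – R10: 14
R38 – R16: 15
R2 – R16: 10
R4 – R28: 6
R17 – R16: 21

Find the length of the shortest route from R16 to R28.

8

Compare a few routes:
R16 - R10 - R28: 9+2 = 11
R16 - R28: 8 = 8
Cheapest is R16 - R28 at 8.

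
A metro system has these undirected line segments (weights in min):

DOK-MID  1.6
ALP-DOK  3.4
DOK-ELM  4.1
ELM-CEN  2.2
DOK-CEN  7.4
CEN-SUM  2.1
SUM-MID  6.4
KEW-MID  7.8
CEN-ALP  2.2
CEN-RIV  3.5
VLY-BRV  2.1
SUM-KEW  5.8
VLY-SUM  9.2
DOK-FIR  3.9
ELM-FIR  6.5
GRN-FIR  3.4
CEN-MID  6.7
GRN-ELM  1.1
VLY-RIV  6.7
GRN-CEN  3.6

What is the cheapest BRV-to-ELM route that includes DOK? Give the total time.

Shortest BRV→DOK: BRV → VLY → RIV → CEN → ALP → DOK = 17.9
Shortest DOK→ELM: DOK → ELM = 4.1
Total via DOK: 17.9 + 4.1 = 22 min.

22 min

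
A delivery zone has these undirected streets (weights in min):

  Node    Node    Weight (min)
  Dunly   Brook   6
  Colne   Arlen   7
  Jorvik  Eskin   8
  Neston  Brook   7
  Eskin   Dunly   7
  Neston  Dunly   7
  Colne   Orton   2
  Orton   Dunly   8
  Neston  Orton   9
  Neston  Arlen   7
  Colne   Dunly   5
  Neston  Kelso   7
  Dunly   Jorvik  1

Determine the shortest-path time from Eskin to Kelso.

21 min

Compare a few routes:
Eskin → Dunly → Brook → Neston → Kelso: 7+6+7+7 = 27
Eskin → Jorvik → Dunly → Neston → Kelso: 8+1+7+7 = 23
Eskin → Dunly → Neston → Kelso: 7+7+7 = 21
Eskin → Jorvik → Dunly → Brook → Neston → Kelso: 8+1+6+7+7 = 29
The minimum is 21 min via Eskin → Dunly → Neston → Kelso.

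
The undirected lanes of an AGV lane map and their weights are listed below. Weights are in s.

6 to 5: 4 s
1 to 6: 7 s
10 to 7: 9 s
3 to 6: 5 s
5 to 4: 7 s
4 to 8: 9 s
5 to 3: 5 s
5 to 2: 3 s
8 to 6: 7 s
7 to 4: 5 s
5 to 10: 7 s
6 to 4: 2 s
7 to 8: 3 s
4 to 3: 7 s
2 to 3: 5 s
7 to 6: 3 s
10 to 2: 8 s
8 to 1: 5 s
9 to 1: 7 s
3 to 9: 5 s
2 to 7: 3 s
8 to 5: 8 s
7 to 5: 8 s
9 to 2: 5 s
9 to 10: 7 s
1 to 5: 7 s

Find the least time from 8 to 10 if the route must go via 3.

Best 8 to 3: 8–7–2–3 costing 11
Shortest 3→10: 3–5–10 = 12
Total via 3: 11 + 12 = 23 s.

23 s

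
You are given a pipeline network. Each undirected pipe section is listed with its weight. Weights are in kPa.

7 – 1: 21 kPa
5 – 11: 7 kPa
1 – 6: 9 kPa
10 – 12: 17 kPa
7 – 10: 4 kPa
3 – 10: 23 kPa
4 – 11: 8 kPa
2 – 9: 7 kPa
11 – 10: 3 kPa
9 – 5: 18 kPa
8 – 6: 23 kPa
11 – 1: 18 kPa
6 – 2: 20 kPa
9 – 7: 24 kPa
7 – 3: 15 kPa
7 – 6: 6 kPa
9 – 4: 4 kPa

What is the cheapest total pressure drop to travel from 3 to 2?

Candidate routes:
3–10–11–4–9–2: 23+3+8+4+7 = 45
3–7–6–2: 15+6+20 = 41
Cheapest is 3–7–6–2 at 41 kPa.

41 kPa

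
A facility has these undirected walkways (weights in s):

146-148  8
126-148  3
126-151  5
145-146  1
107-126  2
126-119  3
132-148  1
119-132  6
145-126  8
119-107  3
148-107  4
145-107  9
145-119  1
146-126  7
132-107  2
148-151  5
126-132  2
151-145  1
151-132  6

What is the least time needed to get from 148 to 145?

6 s

Settle nodes by increasing distance from 148:
148: 0
132: 1  (via 148)
126: 3  (via 148)
107: 3  (via 132)
151: 5  (via 148)
145: 6  (via 151)
Shortest route: 148 → 151 → 145 = 6 s.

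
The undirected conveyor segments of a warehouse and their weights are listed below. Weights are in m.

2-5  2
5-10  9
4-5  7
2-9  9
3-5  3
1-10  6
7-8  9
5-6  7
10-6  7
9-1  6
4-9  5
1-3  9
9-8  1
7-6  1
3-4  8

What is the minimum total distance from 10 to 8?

13 m

Enumerating some paths:
10 - 1 - 9 - 8: 6+6+1 = 13
10 - 6 - 7 - 8: 7+1+9 = 17
The minimum is 13 m via 10 - 1 - 9 - 8.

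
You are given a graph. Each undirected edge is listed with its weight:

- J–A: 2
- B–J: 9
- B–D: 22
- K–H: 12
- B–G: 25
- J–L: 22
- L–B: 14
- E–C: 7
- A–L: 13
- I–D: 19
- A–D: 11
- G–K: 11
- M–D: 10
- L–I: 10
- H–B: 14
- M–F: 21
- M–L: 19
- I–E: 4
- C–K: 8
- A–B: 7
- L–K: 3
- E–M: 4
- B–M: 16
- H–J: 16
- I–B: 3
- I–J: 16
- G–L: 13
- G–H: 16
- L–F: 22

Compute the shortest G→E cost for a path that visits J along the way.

44

Shortest G→J: G → L → A → J = 28
Best J to E: J → B → I → E costing 16
Total via J: 28 + 16 = 44.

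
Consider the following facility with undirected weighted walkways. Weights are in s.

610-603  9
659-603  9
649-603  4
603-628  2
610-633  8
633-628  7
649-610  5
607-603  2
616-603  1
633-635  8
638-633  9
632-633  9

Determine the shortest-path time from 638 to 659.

Enumerating some paths:
638 - 633 - 610 - 603 - 659: 9+8+9+9 = 35
638 - 633 - 610 - 649 - 603 - 659: 9+8+5+4+9 = 35
638 - 633 - 628 - 603 - 659: 9+7+2+9 = 27
Cheapest is 638 - 633 - 628 - 603 - 659 at 27 s.

27 s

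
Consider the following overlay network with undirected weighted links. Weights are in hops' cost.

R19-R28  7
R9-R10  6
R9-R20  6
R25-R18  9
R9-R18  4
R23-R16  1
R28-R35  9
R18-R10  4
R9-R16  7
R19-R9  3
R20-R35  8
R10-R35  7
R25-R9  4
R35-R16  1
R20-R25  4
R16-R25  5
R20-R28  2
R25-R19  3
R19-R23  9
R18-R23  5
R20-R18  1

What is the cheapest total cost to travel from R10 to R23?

Settle nodes by increasing distance from R10:
R10: 0
R18: 4  (via R10)
R20: 5  (via R18)
R9: 6  (via R10)
R35: 7  (via R10)
R28: 7  (via R20)
R16: 8  (via R35)
R25: 9  (via R20)
R19: 9  (via R9)
R23: 9  (via R18)
Shortest route: R10 → R18 → R23 = 9 hops' cost.

9 hops' cost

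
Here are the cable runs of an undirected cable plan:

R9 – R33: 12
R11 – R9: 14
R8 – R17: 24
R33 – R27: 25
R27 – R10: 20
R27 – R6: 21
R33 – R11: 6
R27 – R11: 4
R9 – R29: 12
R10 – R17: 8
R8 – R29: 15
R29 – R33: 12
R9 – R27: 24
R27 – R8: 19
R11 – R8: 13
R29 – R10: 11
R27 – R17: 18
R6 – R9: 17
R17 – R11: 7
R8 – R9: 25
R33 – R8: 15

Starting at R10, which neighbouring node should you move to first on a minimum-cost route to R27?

Candidate routes:
R10 → R17 → R11 → R27: 8+7+4 = 19
R10 → R29 → R33 → R11 → R27: 11+12+6+4 = 33
R10 → R17 → R27: 8+18 = 26
R10 → R27: 20 = 20
Cheapest is R10 → R17 → R11 → R27 at 19.
So from R10 the first move is to R17.

R17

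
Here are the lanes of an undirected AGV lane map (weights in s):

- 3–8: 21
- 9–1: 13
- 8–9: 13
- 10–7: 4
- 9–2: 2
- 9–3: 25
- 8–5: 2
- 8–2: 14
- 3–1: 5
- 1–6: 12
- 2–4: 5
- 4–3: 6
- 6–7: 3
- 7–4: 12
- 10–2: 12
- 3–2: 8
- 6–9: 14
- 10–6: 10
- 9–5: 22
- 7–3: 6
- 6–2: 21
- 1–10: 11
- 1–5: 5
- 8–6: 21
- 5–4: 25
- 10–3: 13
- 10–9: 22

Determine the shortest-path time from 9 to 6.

Settle nodes by increasing distance from 9:
9: 0
2: 2  (via 9)
4: 7  (via 2)
3: 10  (via 2)
1: 13  (via 9)
8: 13  (via 9)
6: 14  (via 9)
Shortest route: 9–6 = 14 s.

14 s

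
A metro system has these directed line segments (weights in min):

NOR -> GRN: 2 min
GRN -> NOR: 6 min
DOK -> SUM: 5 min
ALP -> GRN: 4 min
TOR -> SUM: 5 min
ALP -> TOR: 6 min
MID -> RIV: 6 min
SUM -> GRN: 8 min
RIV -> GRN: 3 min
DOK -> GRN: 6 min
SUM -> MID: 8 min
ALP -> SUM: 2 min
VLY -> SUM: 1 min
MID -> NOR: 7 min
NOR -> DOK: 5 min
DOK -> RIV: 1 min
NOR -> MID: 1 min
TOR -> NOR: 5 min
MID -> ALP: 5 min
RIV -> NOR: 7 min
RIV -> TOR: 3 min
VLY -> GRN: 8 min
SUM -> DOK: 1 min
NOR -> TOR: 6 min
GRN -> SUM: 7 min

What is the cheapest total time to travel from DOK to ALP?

Settle nodes by increasing distance from DOK:
DOK: 0
RIV: 1  (via DOK)
TOR: 4  (via RIV)
GRN: 4  (via RIV)
SUM: 5  (via DOK)
NOR: 8  (via RIV)
MID: 9  (via NOR)
ALP: 14  (via MID)
Shortest route: DOK–RIV–NOR–MID–ALP = 14 min.

14 min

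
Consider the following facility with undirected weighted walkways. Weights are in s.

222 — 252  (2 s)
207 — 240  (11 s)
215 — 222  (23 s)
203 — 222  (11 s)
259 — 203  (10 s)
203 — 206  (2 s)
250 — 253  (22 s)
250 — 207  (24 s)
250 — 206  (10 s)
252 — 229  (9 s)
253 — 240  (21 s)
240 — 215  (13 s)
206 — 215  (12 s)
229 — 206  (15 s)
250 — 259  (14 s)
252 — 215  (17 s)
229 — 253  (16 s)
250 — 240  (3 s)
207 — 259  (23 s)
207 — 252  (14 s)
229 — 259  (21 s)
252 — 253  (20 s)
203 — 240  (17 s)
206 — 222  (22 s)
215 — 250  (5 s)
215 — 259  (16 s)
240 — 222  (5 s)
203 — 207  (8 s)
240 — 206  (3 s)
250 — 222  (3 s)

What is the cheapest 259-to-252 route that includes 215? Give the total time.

26 s

Shortest 259→215: 259 → 215 = 16
Shortest 215→252: 215 → 250 → 222 → 252 = 10
Total via 215: 16 + 10 = 26 s.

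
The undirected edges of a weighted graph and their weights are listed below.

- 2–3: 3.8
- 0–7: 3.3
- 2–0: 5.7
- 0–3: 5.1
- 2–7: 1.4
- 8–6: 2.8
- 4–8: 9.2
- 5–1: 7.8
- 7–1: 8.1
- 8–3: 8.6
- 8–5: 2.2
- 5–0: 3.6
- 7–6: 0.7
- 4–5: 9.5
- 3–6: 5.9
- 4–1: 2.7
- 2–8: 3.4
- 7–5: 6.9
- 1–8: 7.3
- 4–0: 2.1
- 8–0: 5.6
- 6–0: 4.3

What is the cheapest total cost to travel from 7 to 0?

Compare a few routes:
7 - 0: 3.3 = 3.3
7 - 6 - 0: 0.7+4.3 = 5
Cheapest is 7 - 0 at 3.3.

3.3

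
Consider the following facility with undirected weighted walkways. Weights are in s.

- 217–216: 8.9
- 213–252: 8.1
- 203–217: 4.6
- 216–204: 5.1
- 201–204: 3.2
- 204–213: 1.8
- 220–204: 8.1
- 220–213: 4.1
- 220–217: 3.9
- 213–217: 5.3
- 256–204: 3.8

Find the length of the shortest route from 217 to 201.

Settle nodes by increasing distance from 217:
217: 0
220: 3.9  (via 217)
203: 4.6  (via 217)
213: 5.3  (via 217)
204: 7.1  (via 213)
216: 8.9  (via 217)
201: 10.3  (via 204)
Shortest route: 217–213–204–201 = 10.3 s.

10.3 s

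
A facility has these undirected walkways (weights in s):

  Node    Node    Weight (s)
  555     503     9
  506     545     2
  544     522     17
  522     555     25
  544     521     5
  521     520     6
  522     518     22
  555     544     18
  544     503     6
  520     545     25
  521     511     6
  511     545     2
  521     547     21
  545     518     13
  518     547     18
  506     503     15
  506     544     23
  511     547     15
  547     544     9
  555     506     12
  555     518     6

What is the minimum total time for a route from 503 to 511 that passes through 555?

Best 503 to 555: 503–555 costing 9
Shortest 555→511: 555–506–545–511 = 16
Total via 555: 9 + 16 = 25 s.

25 s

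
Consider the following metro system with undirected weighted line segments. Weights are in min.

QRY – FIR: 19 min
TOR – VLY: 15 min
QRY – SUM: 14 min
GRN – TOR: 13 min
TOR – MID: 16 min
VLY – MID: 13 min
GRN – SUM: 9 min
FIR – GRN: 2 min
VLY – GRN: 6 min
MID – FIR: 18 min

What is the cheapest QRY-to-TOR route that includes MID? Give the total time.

53 min

Best QRY to MID: QRY–FIR–MID costing 37
Best MID to TOR: MID–TOR costing 16
Total via MID: 37 + 16 = 53 min.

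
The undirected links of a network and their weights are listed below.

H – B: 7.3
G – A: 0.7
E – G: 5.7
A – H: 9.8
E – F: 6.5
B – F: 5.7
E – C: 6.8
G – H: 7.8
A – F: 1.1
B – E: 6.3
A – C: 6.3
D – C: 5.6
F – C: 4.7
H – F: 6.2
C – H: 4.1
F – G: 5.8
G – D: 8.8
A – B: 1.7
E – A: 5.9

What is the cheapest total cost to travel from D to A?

Settle nodes by increasing distance from D:
D: 0
C: 5.6  (via D)
G: 8.8  (via D)
A: 9.5  (via G)
Shortest route: D–G–A = 9.5.

9.5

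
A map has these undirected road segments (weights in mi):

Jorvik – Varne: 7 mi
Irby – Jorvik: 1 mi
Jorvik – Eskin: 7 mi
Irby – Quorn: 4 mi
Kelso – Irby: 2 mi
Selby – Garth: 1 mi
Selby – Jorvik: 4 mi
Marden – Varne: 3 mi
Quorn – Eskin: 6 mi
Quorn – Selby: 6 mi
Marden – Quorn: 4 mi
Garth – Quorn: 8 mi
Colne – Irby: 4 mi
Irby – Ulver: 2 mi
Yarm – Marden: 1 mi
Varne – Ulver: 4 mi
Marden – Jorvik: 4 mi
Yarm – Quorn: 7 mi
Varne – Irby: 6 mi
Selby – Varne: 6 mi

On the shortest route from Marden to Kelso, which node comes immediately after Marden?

Jorvik

Compare a few routes:
Marden → Quorn → Irby → Kelso: 4+4+2 = 10
Marden → Jorvik → Irby → Kelso: 4+1+2 = 7
The minimum is 7 mi via Marden → Jorvik → Irby → Kelso.
So from Marden the first move is to Jorvik.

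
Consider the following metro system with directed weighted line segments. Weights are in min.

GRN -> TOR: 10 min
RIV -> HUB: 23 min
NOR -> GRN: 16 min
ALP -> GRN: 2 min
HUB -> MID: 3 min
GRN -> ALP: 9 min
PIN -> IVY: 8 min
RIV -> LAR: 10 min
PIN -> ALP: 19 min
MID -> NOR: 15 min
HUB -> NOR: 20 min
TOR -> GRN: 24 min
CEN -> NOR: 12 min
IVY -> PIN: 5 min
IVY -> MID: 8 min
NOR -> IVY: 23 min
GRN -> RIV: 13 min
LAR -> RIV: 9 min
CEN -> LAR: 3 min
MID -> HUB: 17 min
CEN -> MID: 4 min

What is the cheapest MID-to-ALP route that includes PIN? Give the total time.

62 min

Best MID to PIN: MID–NOR–IVY–PIN costing 43
Best PIN to ALP: PIN–ALP costing 19
Total via PIN: 43 + 19 = 62 min.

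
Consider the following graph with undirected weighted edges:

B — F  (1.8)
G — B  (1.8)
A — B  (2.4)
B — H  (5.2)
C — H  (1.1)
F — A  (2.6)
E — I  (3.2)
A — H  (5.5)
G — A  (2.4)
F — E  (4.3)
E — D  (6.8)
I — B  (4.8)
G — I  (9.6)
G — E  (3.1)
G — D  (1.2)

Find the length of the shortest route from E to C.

Candidate routes:
E - G - B - H - C: 3.1+1.8+5.2+1.1 = 11.2
E - G - A - H - C: 3.1+2.4+5.5+1.1 = 12.1
Cheapest is E - G - B - H - C at 11.2.

11.2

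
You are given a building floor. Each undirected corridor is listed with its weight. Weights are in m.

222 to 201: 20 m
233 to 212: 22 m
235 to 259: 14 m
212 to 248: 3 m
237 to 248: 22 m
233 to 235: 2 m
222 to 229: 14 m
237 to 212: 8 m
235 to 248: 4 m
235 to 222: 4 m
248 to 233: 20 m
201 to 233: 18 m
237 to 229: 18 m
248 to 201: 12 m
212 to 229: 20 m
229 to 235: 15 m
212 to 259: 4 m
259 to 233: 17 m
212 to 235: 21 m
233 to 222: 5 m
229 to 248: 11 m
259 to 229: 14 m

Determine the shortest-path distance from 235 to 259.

Shortest distances from 235:
235: 0
233: 2  (via 235)
222: 4  (via 235)
248: 4  (via 235)
212: 7  (via 248)
259: 11  (via 212)
Shortest route: 235 → 248 → 212 → 259 = 11 m.

11 m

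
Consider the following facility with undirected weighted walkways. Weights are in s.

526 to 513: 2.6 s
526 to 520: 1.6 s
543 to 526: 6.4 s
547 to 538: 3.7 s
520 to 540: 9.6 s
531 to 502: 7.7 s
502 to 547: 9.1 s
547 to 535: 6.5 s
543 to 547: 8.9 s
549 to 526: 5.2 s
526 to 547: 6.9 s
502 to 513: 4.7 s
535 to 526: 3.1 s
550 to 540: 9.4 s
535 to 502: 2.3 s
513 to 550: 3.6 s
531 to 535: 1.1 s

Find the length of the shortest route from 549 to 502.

Running Dijkstra from 549:
549: 0
526: 5.2  (via 549)
520: 6.8  (via 526)
513: 7.8  (via 526)
535: 8.3  (via 526)
531: 9.4  (via 535)
502: 10.6  (via 535)
Shortest route: 549–526–535–502 = 10.6 s.

10.6 s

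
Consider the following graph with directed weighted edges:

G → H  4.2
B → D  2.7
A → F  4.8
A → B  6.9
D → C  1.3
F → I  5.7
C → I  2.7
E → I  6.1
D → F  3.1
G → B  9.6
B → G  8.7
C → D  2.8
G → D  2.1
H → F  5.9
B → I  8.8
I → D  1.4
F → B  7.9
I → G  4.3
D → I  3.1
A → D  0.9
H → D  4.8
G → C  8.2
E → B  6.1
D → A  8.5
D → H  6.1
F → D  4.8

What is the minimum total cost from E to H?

Settle nodes by increasing distance from E:
E: 0
B: 6.1  (via E)
I: 6.1  (via E)
D: 7.5  (via I)
C: 8.8  (via D)
G: 10.4  (via I)
F: 10.6  (via D)
H: 13.6  (via D)
Shortest route: E–I–D–H = 13.6.

13.6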